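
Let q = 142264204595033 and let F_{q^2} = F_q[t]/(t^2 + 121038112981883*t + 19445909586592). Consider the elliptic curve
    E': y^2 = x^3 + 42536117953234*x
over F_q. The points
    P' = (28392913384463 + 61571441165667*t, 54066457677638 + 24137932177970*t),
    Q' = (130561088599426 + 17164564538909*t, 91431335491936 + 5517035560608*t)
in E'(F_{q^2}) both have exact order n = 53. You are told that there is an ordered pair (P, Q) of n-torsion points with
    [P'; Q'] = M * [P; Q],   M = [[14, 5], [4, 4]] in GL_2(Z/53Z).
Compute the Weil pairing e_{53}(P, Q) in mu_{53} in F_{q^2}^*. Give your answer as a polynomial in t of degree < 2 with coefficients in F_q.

Since e_{53}(P,P)=e_{53}(Q,Q)=1 and e_{53}(Q,P)=e_{53}(P,Q)^{-1}, expanding e_{53}(14*P + 5*Q,4*P + 4*Q) leaves e(P,Q)^det(M).
Inverting 36 mod 53: 28. Thus e_{53}(P,Q) = e(P',Q')^{28}.
n = 53 = (110101)_2 (6 bits, wt 4); accumulate f_{53,P'}(Q'+S)/f_{53,P'}(S) along the 5-step ladder.
Miller gives e_{53}(P',Q') = 62457874814896 + 91426937475841*t in F_{142264204595033^2}.
Thus e_{53}(P,Q) = 46528590202270 + 109791605202296*t.

46528590202270 + 109791605202296*t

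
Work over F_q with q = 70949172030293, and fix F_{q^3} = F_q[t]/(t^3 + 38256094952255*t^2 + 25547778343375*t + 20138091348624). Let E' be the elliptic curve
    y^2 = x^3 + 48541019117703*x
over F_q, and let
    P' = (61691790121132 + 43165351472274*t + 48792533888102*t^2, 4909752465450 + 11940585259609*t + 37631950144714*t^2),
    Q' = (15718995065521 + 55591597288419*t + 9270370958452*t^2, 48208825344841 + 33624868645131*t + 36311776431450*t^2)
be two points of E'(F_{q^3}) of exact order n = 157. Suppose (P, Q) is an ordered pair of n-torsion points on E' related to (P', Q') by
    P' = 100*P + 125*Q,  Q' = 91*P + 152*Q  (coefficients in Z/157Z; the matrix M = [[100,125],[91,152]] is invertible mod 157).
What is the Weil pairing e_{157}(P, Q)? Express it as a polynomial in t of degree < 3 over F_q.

Since e_{157}(P,P)=e_{157}(Q,Q)=1 and e_{157}(Q,P)=e_{157}(P,Q)^{-1}, expanding e_{157}(100*P + 125*Q,91*P + 152*Q) leaves e(P,Q)^det(M).
det(M) mod 157 = 57; its inverse in (Z/157)^* is 146 (check: 57*146 mod 157 = 1).
Run Miller on y^2=x^3+48541019117703*x over F_{70949172030293}: ladder 10011101 (8 bits); e = f_P(D_Q)/f_Q(D_P).
f_P(D_Q)/f_Q(D_P) = 15881657126078 + 39068342264652*t + 5963750430989*t^2.
Finally e_{157}(P,Q) = 51789485110641 + 57014731871020*t + 50065586737804*t^2.

51789485110641 + 57014731871020*t + 50065586737804*t^2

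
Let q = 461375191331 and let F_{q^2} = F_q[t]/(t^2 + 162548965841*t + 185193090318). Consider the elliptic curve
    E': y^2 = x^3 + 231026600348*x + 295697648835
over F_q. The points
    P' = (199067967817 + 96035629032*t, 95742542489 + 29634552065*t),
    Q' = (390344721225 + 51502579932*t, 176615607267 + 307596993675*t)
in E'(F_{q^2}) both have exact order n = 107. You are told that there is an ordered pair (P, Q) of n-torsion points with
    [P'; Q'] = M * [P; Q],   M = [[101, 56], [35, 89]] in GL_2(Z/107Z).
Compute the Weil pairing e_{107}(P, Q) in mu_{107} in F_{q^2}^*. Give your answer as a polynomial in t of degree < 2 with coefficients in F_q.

391417646979 + 437261107911*t

e_{107} is bilinear + alternating on E[107], so e_{107}(101*P + 56*Q, 35*P + 89*Q) = e_{107}(P,Q)^(101*89-56*35).
Inverting 74 mod 107: 94. Thus e_{107}(P,Q) = e(P',Q')^{94}.
Miller loop for e_{107} over F_{461375191331^2}: bits of 107 = 1101011; 6 double steps + 4 add steps, l/v at each.
e_{107}(P',Q') = 189500853411 + 294234893523*t.
(189500853411 + 294234893523*t)^{94} mod (461375191331,f) = 391417646979 + 437261107911*t.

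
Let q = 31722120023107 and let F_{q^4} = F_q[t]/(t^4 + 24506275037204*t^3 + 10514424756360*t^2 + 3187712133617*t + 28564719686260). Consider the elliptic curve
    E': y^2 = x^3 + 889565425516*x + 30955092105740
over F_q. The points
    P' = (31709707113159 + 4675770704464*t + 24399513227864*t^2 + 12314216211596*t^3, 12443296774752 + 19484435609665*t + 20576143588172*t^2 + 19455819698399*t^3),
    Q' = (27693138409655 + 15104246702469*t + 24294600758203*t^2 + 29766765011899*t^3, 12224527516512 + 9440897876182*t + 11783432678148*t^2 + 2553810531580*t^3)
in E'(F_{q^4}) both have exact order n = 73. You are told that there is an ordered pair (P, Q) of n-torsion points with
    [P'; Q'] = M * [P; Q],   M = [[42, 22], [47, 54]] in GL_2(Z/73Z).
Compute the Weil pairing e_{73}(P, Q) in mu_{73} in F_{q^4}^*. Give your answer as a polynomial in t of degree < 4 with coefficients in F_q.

1555602637114 + 5336475706099*t + 8582973948118*t^2 + 1531018792749*t^3

Alternating bilinearity on E[73] (values in mu_{73} in F_{31722120023107^4}) gives e(P',Q') = e(P,Q)^det(M).
Hence e(P,Q) = e(P',Q')^{52} where 52 = 66^{-1} mod 73.
Build f_{73,P'} and f_{73,Q'} via the 7-bit ladder of 73=1001001_2; evaluate at shifted divisors; quotient in F_{31722120023107^4}.
e_{73}(P',Q') = 8811681313849 + 9714754438622*t + 5385093402716*t^2 + 196339267738*t^3.
Thus e_{73}(P,Q) = 1555602637114 + 5336475706099*t + 8582973948118*t^2 + 1531018792749*t^3.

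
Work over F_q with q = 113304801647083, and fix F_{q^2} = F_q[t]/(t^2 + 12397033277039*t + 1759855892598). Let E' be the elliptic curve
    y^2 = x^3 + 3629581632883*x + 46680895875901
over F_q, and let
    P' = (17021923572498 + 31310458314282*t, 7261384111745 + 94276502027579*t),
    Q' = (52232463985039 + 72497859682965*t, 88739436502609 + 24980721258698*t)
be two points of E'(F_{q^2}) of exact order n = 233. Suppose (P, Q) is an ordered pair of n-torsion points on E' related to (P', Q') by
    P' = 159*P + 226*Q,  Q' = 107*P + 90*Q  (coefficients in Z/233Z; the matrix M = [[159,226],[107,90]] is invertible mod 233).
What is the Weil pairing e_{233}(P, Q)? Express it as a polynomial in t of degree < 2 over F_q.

87048629797998 + 85151200724888*t

e_{233} is bilinear + alternating on E[233], so e_{233}(159*P + 226*Q, 107*P + 90*Q) = e_{233}(P,Q)^(159*90-226*107).
det(M) mod 233 = 147; its inverse in (Z/233)^* is 149 (check: 147*149 mod 233 = 1).
8-bit Miller (11101001) on E'/F_{113304801647083} with a'=3629581632883, b'=46680895875901: accumulate tangent/chord ratios at Q'+S and P'+S'.
f_P(D_Q)/f_Q(D_P) = 306636701832 + 27515722471892*t.
(306636701832 + 27515722471892*t)^{149} mod (113304801647083,f) = 87048629797998 + 85151200724888*t.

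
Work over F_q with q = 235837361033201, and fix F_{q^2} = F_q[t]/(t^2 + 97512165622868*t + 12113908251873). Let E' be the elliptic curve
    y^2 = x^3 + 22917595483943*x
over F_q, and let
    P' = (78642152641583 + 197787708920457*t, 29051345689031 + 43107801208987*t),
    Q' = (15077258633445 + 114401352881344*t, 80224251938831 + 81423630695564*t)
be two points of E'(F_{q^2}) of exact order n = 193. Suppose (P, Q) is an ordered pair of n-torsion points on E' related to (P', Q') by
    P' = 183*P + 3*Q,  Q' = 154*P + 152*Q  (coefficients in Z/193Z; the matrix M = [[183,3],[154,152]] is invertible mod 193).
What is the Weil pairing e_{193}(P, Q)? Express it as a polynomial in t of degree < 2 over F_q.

6850355995990 + 147118614780565*t

Alternating bilinearity on E[193] (values in mu_{193} in F_{235837361033201^2}) gives e(P',Q') = e(P,Q)^det(M).
Hence e(P,Q) = e(P',Q')^{167} where 167 = 141^{-1} mod 193.
Run Miller on y^2=x^3+22917595483943*x over F_{235837361033201}: ladder 11000001 (8 bits); e = f_P(D_Q)/f_Q(D_P).
Result: e(P',Q') = 207511863297430 + 130446279035333*t.
e_{193}(P,Q) = (207511863297430 + 130446279035333*t)^{167} = 6850355995990 + 147118614780565*t.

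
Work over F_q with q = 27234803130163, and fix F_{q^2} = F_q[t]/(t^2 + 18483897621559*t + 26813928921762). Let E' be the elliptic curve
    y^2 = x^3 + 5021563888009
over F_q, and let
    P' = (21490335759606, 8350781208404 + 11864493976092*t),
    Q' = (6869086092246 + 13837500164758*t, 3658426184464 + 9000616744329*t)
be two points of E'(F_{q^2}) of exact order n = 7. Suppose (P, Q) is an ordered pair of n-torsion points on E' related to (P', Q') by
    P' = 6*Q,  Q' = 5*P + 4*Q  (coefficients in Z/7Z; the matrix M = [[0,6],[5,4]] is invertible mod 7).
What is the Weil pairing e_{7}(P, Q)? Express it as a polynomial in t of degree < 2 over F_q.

15061327836454 + 11367037028164*t

Since e_{7}(P,P)=e_{7}(Q,Q)=1 and e_{7}(Q,P)=e_{7}(P,Q)^{-1}, expanding e_{7}(6*Q,5*P + 4*Q) leaves e(P,Q)^det(M).
0*4 - 6*5 = -30; reduced mod 7: det = 5, inverse 3.
Run Miller on y^2=x^3+5021563888009 over F_{27234803130163}: ladder 111 (3 bits); e = f_P(D_Q)/f_Q(D_P).
f_P(D_Q)/f_Q(D_P) = 5264771714489 + 3269712094520*t.
(5264771714489 + 3269712094520*t)^{3} mod (27234803130163,f) = 15061327836454 + 11367037028164*t.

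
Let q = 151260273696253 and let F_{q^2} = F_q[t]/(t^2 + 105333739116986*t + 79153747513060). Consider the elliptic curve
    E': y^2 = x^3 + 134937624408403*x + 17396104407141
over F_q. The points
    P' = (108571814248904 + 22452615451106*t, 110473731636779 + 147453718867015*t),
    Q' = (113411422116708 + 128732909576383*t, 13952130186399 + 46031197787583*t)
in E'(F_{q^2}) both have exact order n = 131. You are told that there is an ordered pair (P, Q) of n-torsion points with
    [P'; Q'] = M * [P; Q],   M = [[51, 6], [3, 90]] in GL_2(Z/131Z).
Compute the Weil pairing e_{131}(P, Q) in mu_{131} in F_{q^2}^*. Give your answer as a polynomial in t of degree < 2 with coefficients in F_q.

e_{131} is bilinear + alternating on E[131], so e_{131}(51*P + 6*Q, 3*P + 90*Q) = e_{131}(P,Q)^(51*90-6*3).
So e_{131}(P,Q) = e_{131}(P',Q')^{10}, since 118*10 = 1 mod 131.
Build f_{131,P'} and f_{131,Q'} via the 8-bit ladder of 131=10000011_2; evaluate at shifted divisors; quotient in F_{151260273696253^2}.
So e_{131}(P',Q') = 80060534606183 + 16051603996613*t.
Finally e_{131}(P,Q) = 85046083347768 + 107121119032958*t.

85046083347768 + 107121119032958*t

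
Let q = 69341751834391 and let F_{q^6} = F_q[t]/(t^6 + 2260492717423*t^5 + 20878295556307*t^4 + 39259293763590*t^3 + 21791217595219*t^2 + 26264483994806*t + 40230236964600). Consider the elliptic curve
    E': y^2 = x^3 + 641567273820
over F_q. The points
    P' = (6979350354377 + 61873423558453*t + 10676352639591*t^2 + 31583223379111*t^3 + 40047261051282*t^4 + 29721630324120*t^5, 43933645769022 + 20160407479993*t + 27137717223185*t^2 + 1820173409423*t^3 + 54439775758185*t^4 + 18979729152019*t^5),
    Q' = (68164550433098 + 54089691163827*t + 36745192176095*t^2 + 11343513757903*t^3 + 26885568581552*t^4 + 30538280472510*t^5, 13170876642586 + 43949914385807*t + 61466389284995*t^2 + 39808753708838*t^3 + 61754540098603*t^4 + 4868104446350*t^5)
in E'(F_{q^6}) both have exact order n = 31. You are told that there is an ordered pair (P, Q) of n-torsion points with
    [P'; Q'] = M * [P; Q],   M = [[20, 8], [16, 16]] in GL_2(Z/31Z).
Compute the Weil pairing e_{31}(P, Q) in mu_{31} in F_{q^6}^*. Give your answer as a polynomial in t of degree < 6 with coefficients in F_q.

Alternating bilinearity on E[31] (values in mu_{31} in F_{69341751834391^6}) gives e(P',Q') = e(P,Q)^det(M).
det(M) mod 31 = 6; its inverse in (Z/31)^* is 26 (check: 6*26 mod 31 = 1).
Double-and-add over 11111: 5-1 doublings, 5-1 additions; each step l_{T,T}/v_{2T} or l_{T,P'}/v at Q'+S for random S.
Result: e(P',Q') = 29179174576454 + 9983183334679*t + 26847616507210*t^2 + 49006076999424*t^3 + 25212219866387*t^4 + 39840275406271*t^5.
(29179174576454 + 9983183334679*t + 26847616507210*t^2 + 49006076999424*t^3 + 25212219866387*t^4 + 39840275406271*t^5)^{26} mod (69341751834391,f) = 1561564703063 + 57075630472284*t + 48109320075588*t^2 + 30697414270143*t^3 + 44466057459503*t^4 + 64961149311842*t^5.

1561564703063 + 57075630472284*t + 48109320075588*t^2 + 30697414270143*t^3 + 44466057459503*t^4 + 64961149311842*t^5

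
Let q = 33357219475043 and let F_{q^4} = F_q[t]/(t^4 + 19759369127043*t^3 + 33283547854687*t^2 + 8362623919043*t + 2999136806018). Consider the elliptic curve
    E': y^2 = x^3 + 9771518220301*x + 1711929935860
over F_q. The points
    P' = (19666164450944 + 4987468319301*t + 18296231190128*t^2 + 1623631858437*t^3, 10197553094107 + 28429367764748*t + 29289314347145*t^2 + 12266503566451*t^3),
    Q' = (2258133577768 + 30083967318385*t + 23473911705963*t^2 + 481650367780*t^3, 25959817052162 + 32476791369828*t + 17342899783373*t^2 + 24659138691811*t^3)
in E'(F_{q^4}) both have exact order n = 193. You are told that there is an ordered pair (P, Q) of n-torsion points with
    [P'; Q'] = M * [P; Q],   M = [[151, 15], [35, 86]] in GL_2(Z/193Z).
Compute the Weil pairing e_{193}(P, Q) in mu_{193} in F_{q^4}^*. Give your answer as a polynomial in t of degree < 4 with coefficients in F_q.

e_{193}(aP+bQ,cP+dQ) = e_{193}(P,Q)^(ad-bc); with (a,b,c,d)=(151,15,35,86) this gives the det-193 law.
det M = 151*86 - 15*35 = 12461 = 109 (mod 193); 109^{-1} = 85 (mod 193).
n = 193 = (11000001)_2 (8 bits, wt 3); accumulate f_{193,P'}(Q'+S)/f_{193,P'}(S) along the 7-step ladder.
e_{193}(P',Q') = 26926811407387 + 6888517791873*t + 24473357507204*t^2 + 28657079336436*t^3.
Finally e_{193}(P,Q) = 15078374243177 + 4871385939544*t + 3139431956750*t^2 + 25557379527880*t^3.

15078374243177 + 4871385939544*t + 3139431956750*t^2 + 25557379527880*t^3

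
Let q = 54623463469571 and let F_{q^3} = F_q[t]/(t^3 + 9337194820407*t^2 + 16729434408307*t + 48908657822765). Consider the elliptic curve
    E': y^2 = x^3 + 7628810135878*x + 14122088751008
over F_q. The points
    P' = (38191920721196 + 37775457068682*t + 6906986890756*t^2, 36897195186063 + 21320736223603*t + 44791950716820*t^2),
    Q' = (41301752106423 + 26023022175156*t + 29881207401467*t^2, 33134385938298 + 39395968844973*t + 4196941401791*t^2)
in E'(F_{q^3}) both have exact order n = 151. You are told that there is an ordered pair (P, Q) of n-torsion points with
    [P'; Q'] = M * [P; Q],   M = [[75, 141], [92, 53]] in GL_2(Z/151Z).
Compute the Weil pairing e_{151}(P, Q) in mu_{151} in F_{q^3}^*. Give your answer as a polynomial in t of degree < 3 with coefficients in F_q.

e_{151}(aP+bQ,cP+dQ) = e_{151}(P,Q)^(ad-bc); with (a,b,c,d)=(75,141,92,53) this gives the det-151 law.
75*53 - 141*92 = -8997; reduced mod 151: det = 63, inverse 12.
n = 151 = (10010111)_2 (8 bits, wt 5); accumulate f_{151,P'}(Q'+S)/f_{151,P'}(S) along the 7-step ladder.
e_{151}(P',Q') = 21081814686354 + 43764281462503*t + 50032500778653*t^2.
(21081814686354 + 43764281462503*t + 50032500778653*t^2)^{12} mod (54623463469571,f) = 45151268597369 + 37641269116188*t + 29712487600909*t^2.

45151268597369 + 37641269116188*t + 29712487600909*t^2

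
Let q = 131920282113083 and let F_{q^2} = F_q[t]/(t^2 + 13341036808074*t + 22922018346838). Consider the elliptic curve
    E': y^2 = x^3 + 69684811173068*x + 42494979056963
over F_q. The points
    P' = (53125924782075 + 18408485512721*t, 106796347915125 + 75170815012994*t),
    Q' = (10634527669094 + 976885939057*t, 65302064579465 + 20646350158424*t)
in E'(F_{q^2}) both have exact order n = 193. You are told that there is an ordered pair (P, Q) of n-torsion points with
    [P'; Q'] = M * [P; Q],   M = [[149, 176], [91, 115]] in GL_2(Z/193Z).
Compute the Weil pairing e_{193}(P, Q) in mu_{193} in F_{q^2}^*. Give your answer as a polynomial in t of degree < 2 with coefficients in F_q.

64512255982267 + 47136128707771*t

e_{193}(aP+bQ,cP+dQ) = e_{193}(P,Q)^(ad-bc); with (a,b,c,d)=(149,176,91,115) this gives the det-193 law.
Inverting 154 mod 193: 94. Thus e_{193}(P,Q) = e(P',Q')^{94}.
n = 193 = (11000001)_2 (8 bits, wt 3); accumulate f_{193,P'}(Q'+S)/f_{193,P'}(S) along the 7-step ladder.
Miller gives e_{193}(P',Q') = 99188380480369 + 81437957758920*t in F_{131920282113083^2}.
Thus e_{193}(P,Q) = 64512255982267 + 47136128707771*t.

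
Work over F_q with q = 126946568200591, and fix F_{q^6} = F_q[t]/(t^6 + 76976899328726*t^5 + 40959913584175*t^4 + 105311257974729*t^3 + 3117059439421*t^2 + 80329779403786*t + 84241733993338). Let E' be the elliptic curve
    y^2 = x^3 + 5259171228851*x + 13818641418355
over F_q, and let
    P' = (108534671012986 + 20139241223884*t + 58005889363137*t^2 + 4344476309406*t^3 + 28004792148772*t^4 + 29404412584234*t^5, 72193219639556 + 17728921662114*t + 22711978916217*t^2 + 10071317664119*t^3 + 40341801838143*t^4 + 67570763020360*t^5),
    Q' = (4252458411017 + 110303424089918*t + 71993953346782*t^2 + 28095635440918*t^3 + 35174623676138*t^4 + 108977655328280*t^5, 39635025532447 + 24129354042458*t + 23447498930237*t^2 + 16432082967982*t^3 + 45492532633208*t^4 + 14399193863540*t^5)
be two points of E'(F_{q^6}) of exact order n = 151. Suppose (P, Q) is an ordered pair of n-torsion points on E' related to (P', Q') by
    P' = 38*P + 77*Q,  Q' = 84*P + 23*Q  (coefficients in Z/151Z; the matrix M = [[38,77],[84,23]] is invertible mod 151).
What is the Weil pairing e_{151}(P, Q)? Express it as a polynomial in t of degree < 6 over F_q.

Under M = [[38,77],[84,23]] in GL_2(Z/151), e_{151}(P',Q') = e_{151}(P,Q)^(38*23-77*84 mod 151).
So e_{151}(P,Q) = e_{151}(P',Q')^{43}, since 144*43 = 1 mod 151.
8-bit Miller (10010111) on E'/F_{126946568200591} with a'=5259171228851, b'=13818641418355: accumulate tangent/chord ratios at Q'+S and P'+S'.
Miller gives e_{151}(P',Q') = 84775263342720 + 37321901489473*t + 98594057258006*t^2 + 23773086946056*t^3 + 98258010697134*t^4 + 23560922470138*t^5 in F_{126946568200591^6}.
Finally e_{151}(P,Q) = 42544941591633 + 52557227293144*t + 58891726628181*t^2 + 117089283279486*t^3 + 76707107890481*t^4 + 92461014626749*t^5.

42544941591633 + 52557227293144*t + 58891726628181*t^2 + 117089283279486*t^3 + 76707107890481*t^4 + 92461014626749*t^5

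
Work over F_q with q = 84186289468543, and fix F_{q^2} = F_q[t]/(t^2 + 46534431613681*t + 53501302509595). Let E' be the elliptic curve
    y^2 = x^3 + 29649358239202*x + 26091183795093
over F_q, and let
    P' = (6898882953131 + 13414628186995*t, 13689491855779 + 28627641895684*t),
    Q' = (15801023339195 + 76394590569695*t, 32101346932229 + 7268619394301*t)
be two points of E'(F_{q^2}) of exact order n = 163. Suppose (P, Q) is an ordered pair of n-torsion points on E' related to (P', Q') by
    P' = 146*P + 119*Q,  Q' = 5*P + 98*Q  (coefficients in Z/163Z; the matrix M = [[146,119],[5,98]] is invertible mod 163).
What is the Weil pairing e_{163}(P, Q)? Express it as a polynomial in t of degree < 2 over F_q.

The 163-Weil pairing on E[163] over F_{84186289468543} is alternating-bilinear: e_{163}(P',Q') = e_{163}(P,Q)^det(M).
det M = 146*98 - 119*5 = 13713 = 21 (mod 163); 21^{-1} = 132 (mod 163).
Run Miller on y^2=x^3+29649358239202*x+26091183795093 over F_{84186289468543}: ladder 10100011 (8 bits); e = f_P(D_Q)/f_Q(D_P).
Miller gives e_{163}(P',Q') = 51116151313583 + 70351494820246*t in F_{84186289468543^2}.
Thus e_{163}(P,Q) = 21026095634518 + 20221290648534*t.

21026095634518 + 20221290648534*t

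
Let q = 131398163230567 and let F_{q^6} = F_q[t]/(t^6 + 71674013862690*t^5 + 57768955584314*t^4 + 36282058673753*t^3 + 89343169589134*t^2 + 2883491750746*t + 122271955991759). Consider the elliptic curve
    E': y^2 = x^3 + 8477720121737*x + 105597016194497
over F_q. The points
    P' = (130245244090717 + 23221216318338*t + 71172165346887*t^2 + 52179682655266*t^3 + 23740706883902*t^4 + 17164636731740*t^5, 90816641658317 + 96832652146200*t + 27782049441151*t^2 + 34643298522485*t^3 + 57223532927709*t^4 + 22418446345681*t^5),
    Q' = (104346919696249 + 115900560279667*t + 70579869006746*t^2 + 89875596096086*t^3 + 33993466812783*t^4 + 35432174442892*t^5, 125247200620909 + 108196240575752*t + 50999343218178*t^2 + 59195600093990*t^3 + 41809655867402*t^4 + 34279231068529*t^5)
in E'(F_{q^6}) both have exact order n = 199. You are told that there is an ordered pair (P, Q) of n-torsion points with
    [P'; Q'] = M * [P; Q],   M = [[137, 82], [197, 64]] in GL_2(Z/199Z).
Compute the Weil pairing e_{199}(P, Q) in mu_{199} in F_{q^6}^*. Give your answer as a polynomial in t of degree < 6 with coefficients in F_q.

Under M = [[137,82],[197,64]] in GL_2(Z/199), e_{199}(P',Q') = e_{199}(P,Q)^(137*64-82*197 mod 199).
137*64 - 82*197 = -7386; reduced mod 199: det = 176, inverse 173.
Run Miller on y^2=x^3+8477720121737*x+105597016194497 over F_{131398163230567}: ladder 11000111 (8 bits); e = f_P(D_Q)/f_Q(D_P).
So e_{199}(P',Q') = 105599486317368 + 68983315063521*t + 65807585129744*t^2 + 124611705575730*t^3 + 697803652018*t^4 + 21262785417326*t^5.
Raise to 173: e(P,Q) = 104266652435612 + 29166772877236*t + 98960543112768*t^2 + 56499605344149*t^3 + 4959363910422*t^4 + 13373117232738*t^5 in mu_{199}.

104266652435612 + 29166772877236*t + 98960543112768*t^2 + 56499605344149*t^3 + 4959363910422*t^4 + 13373117232738*t^5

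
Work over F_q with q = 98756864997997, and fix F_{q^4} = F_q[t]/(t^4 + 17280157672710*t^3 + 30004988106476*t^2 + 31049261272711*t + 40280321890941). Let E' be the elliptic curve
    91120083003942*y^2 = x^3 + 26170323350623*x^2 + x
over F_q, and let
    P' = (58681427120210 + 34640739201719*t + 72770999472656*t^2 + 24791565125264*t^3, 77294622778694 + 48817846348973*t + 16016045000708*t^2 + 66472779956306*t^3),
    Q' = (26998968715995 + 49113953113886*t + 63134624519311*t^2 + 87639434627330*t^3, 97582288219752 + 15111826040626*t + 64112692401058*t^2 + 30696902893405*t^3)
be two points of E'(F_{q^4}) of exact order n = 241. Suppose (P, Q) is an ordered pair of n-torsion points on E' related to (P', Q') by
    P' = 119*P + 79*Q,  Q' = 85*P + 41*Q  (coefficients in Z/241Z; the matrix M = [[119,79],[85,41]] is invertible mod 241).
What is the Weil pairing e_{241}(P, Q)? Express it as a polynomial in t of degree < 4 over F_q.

34578797884562 + 23333202875871*t + 83198368310028*t^2 + 30344880190069*t^3

Under M = [[119,79],[85,41]] in GL_2(Z/241), e_{241}(P',Q') = e_{241}(P,Q)^(119*41-79*85 mod 241).
Hence e(P,Q) = e(P',Q')^{186} where 186 = 92^{-1} mod 241.
Undo Montgomery via alpha=97438622336154, beta=39727222801686: (a',b')=(0,89049062005146) over F_{98756864997997}.
Double-and-add over 11110001: 8-1 doublings, 5-1 additions; each step l_{T,T}/v_{2T} or l_{T,P'}/v at Q'+S for random S.
The quotient is 32651284534823 + 79243285593228*t + 63669626857725*t^2 + 20142804723416*t^3.
e_{241}(P,Q) = (32651284534823 + 79243285593228*t + 63669626857725*t^2 + 20142804723416*t^3)^{186} = 34578797884562 + 23333202875871*t + 83198368310028*t^2 + 30344880190069*t^3.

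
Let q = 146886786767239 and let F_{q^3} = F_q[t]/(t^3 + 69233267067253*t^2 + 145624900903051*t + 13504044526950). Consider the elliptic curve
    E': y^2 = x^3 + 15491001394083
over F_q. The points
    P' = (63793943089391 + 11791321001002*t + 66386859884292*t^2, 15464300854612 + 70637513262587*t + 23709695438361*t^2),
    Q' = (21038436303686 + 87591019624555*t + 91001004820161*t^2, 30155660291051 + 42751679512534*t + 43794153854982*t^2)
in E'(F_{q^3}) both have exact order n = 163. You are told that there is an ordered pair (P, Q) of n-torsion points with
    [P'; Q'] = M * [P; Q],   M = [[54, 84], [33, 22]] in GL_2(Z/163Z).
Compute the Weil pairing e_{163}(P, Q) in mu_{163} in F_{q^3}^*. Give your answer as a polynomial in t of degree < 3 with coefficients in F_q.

Since e_{163}(P,P)=e_{163}(Q,Q)=1 and e_{163}(Q,P)=e_{163}(P,Q)^{-1}, expanding e_{163}(54*P + 84*Q,33*P + 22*Q) leaves e(P,Q)^det(M).
Inverting 46 mod 163: 39. Thus e_{163}(P,Q) = e(P',Q')^{39}.
Run Miller on y^2=x^3+15491001394083 over F_{146886786767239}: ladder 10100011 (8 bits); e = f_P(D_Q)/f_Q(D_P).
e_{163}(P',Q') = 144787673702246 + 63346383617174*t + 144489813387935*t^2.
Raise to 39: e(P,Q) = 24381877892843 + 8344897129771*t + 118409544123837*t^2 in mu_{163}.

24381877892843 + 8344897129771*t + 118409544123837*t^2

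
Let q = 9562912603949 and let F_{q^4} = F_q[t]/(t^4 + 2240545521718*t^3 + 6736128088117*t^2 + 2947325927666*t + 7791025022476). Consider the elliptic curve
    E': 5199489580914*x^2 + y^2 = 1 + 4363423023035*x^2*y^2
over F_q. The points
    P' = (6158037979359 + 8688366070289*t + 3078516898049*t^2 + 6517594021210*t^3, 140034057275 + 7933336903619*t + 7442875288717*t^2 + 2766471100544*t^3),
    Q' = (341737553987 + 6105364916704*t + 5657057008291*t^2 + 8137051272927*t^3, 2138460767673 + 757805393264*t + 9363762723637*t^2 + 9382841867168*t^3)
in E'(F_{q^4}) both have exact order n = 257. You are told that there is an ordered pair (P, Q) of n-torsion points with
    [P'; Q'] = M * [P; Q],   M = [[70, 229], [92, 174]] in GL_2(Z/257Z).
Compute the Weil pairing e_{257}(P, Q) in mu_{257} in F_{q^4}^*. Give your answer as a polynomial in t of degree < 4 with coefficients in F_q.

6169370659762 + 1279478502853*t + 8761101430259*t^2 + 835363245533*t^3

e_{257} is bilinear + alternating on E[257], so e_{257}(70*P + 229*Q, 92*P + 174*Q) = e_{257}(P,Q)^(70*174-229*92).
Inverting 107 mod 257: 245. Thus e_{257}(P,Q) = e(P',Q')^{245}.
Edwards a_E,d_E -> Montgomery A=0,B=5149511092978 -> Weierstrass 2499789264952,0 via alpha=0,beta=2599744790457.
Run Miller on y^2=x^3+2499789264952*x over F_{9562912603949}: ladder 100000001 (9 bits); e = f_P(D_Q)/f_Q(D_P).
Miller gives e_{257}(P',Q') = 448073661488 + 1798119893238*t + 383203472465*t^2 + 2756591493013*t^3 in F_{9562912603949^4}.
Hence e(P,Q) = 6169370659762 + 1279478502853*t + 8761101430259*t^2 + 835363245533*t^3 in F_{9562912603949^4}^*.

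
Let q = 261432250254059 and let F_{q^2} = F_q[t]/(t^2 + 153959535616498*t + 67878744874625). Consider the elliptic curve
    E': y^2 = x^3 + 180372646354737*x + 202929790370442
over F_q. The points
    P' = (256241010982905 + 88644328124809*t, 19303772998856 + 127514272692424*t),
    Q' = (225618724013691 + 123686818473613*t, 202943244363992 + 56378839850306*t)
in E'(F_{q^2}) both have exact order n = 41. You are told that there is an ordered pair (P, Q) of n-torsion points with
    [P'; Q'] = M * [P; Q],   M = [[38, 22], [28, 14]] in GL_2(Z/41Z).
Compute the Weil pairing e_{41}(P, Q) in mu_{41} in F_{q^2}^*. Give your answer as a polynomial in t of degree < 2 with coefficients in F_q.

e_{41} is bilinear + alternating on E[41], so e_{41}(38*P + 22*Q, 28*P + 14*Q) = e_{41}(P,Q)^(38*14-22*28).
det(M) mod 41 = 39; its inverse in (Z/41)^* is 20 (check: 39*20 mod 41 = 1).
Miller loop for e_{41} over F_{261432250254059^2}: bits of 41 = 101001; 5 double steps + 2 add steps, l/v at each.
Miller gives e_{41}(P',Q') = 198770536356384 + 142350239717326*t in F_{261432250254059^2}.
Hence e(P,Q) = 15263290935689 + 155472089310409*t in F_{261432250254059^2}^*.

15263290935689 + 155472089310409*t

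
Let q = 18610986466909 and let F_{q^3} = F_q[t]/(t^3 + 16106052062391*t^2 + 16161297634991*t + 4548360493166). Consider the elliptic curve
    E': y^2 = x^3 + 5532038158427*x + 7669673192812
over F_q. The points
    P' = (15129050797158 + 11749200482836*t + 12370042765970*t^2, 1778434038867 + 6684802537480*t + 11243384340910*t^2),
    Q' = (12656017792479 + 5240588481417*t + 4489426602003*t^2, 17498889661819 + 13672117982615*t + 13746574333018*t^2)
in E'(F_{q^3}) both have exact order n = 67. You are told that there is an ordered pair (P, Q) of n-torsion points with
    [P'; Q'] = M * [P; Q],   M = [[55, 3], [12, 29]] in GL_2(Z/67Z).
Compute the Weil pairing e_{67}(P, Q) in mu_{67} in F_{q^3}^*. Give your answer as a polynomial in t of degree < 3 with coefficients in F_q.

7521311114766 + 2851643079198*t + 18583348054601*t^2

Under M = [[55,3],[12,29]] in GL_2(Z/67), e_{67}(P',Q') = e_{67}(P,Q)^(55*29-3*12 mod 67).
Hence e(P,Q) = e(P',Q')^{41} where 41 = 18^{-1} mod 67.
Build f_{67,P'} and f_{67,Q'} via the 7-bit ladder of 67=1000011_2; evaluate at shifted divisors; quotient in F_{18610986466909^3}.
Result: e(P',Q') = 701907259212 + 9532613984323*t + 7152554602287*t^2.
Thus e_{67}(P,Q) = 7521311114766 + 2851643079198*t + 18583348054601*t^2.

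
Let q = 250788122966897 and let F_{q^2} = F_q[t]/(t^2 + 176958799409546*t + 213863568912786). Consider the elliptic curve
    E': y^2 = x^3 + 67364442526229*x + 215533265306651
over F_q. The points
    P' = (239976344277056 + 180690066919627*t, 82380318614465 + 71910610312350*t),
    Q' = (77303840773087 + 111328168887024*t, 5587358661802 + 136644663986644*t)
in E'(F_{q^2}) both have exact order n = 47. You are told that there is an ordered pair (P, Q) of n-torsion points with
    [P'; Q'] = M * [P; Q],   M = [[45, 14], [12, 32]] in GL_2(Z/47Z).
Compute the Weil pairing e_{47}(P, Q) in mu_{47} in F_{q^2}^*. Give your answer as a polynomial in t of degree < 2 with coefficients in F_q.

184411279156896 + 117507375892202*t

e_{47}(aP+bQ,cP+dQ) = e_{47}(P,Q)^(ad-bc); with (a,b,c,d)=(45,14,12,32) this gives the det-47 law.
So e_{47}(P,Q) = e_{47}(P',Q')^{16}, since 3*16 = 1 mod 47.
6-bit Miller (101111) on E'/F_{250788122966897} with a'=67364442526229, b'=215533265306651: accumulate tangent/chord ratios at Q'+S and P'+S'.
The quotient is 233879830765981 + 164739411886033*t.
Finally e_{47}(P,Q) = 184411279156896 + 117507375892202*t.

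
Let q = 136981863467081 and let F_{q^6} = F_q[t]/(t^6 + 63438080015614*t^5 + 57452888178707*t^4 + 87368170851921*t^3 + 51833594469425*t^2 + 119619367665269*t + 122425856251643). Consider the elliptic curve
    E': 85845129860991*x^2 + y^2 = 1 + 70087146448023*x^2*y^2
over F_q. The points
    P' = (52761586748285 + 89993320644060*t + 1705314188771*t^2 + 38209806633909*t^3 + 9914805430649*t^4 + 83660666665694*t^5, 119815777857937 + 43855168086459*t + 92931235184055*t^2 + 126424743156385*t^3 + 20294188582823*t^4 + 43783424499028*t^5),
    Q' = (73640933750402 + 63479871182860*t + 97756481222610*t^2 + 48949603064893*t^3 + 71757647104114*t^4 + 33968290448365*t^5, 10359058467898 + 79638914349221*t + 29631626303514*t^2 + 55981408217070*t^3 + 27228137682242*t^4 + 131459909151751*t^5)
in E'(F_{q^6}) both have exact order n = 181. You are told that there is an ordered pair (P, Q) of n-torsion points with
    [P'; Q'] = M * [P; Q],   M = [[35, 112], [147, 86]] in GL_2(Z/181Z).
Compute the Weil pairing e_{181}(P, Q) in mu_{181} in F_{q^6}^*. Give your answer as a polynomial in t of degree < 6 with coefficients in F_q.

The 181-Weil pairing on E[181] over F_{136981863467081} is alternating-bilinear: e_{181}(P',Q') = e_{181}(P,Q)^det(M).
det M = 35*86 - 112*147 = -13454 = 121 (mod 181); 121^{-1} = 3 (mod 181).
Map (x,y)_Ed via u=(1+y)/(1-y), v=(1+y)/((1-y)x) to Montgomery A=72677200114694,B=134508254870412; then to (a',b')=(30898128485160,0).
n = 181 = (10110101)_2 (8 bits, wt 5); accumulate f_{181,P'}(Q'+S)/f_{181,P'}(S) along the 7-step ladder.
e_{181}(P',Q') = 42889855994039 + 11115269022119*t + 39892660304314*t^2 + 20573691168707*t^3 + 1824495513398*t^4 + 39734655966052*t^5.
(42889855994039 + 11115269022119*t + 39892660304314*t^2 + 20573691168707*t^3 + 1824495513398*t^4 + 39734655966052*t^5)^{3} mod (136981863467081,f) = 78618081287830 + 58329300632478*t + 93204630705224*t^2 + 116368200308435*t^3 + 135555879773078*t^4 + 16848678667173*t^5.

78618081287830 + 58329300632478*t + 93204630705224*t^2 + 116368200308435*t^3 + 135555879773078*t^4 + 16848678667173*t^5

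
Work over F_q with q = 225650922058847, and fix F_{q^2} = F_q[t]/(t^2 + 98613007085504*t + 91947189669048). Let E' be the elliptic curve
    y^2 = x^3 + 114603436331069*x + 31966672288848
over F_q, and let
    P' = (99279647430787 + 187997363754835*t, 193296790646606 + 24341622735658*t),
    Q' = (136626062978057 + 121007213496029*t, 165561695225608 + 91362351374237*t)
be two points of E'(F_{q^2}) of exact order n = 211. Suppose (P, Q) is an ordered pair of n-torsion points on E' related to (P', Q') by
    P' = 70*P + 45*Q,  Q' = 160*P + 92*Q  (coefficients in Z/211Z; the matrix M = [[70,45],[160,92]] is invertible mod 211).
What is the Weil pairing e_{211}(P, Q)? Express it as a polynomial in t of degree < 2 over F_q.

218790836279385 + 41943423969827*t

Since e_{211}(P,P)=e_{211}(Q,Q)=1 and e_{211}(Q,P)=e_{211}(P,Q)^{-1}, expanding e_{211}(70*P + 45*Q,160*P + 92*Q) leaves e(P,Q)^det(M).
Hence e(P,Q) = e(P',Q')^{103} where 103 = 84^{-1} mod 211.
Miller loop for e_{211} over F_{225650922058847^2}: bits of 211 = 11010011; 7 double steps + 4 add steps, l/v at each.
So e_{211}(P',Q') = 148895469027379 + 82833995813766*t.
Finally e_{211}(P,Q) = 218790836279385 + 41943423969827*t.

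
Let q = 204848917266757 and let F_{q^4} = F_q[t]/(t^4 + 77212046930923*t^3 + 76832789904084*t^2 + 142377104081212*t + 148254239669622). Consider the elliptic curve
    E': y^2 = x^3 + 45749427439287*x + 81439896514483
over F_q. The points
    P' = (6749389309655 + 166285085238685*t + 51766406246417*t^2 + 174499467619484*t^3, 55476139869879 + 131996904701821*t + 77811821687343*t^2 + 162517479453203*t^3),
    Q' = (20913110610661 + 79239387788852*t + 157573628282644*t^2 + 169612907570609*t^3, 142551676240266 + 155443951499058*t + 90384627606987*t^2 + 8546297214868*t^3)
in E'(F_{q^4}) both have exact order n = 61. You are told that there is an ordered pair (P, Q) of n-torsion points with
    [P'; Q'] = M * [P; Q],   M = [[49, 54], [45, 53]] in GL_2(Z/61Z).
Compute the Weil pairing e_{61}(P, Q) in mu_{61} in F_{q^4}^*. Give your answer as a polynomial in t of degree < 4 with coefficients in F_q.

Since e_{61}(P,P)=e_{61}(Q,Q)=1 and e_{61}(Q,P)=e_{61}(P,Q)^{-1}, expanding e_{61}(49*P + 54*Q,45*P + 53*Q) leaves e(P,Q)^det(M).
49*53 - 54*45 = 167; reduced mod 61: det = 45, inverse 19.
Build f_{61,P'} and f_{61,Q'} via the 6-bit ladder of 61=111101_2; evaluate at shifted divisors; quotient in F_{204848917266757^4}.
The quotient is 82866273387251 + 95636166453129*t + 127275646398125*t^2 + 110179383629624*t^3.
e_{61}(P,Q) = (82866273387251 + 95636166453129*t + 127275646398125*t^2 + 110179383629624*t^3)^{19} = 34886496531566 + 63320044618980*t + 138470626930873*t^2 + 35382747321406*t^3.

34886496531566 + 63320044618980*t + 138470626930873*t^2 + 35382747321406*t^3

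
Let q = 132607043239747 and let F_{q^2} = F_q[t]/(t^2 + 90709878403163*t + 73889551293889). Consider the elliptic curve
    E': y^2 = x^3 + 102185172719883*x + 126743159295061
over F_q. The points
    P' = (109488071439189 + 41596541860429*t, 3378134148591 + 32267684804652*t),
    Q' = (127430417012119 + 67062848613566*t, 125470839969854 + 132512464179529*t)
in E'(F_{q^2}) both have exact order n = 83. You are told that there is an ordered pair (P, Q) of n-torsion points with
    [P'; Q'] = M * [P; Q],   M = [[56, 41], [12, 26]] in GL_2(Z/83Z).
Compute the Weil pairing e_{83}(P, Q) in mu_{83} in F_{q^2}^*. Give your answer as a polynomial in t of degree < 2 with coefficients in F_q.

Since e_{83}(P,P)=e_{83}(Q,Q)=1 and e_{83}(Q,P)=e_{83}(P,Q)^{-1}, expanding e_{83}(56*P + 41*Q,12*P + 26*Q) leaves e(P,Q)^det(M).
56*26 - 41*12 = 964; reduced mod 83: det = 51, inverse 70.
Build f_{83,P'} and f_{83,Q'} via the 7-bit ladder of 83=1010011_2; evaluate at shifted divisors; quotient in F_{132607043239747^2}.
e_{83}(P',Q') = 68058048394155 + 111354693233532*t.
Raise to 70: e(P,Q) = 51103550665566 + 114420314834248*t in mu_{83}.

51103550665566 + 114420314834248*t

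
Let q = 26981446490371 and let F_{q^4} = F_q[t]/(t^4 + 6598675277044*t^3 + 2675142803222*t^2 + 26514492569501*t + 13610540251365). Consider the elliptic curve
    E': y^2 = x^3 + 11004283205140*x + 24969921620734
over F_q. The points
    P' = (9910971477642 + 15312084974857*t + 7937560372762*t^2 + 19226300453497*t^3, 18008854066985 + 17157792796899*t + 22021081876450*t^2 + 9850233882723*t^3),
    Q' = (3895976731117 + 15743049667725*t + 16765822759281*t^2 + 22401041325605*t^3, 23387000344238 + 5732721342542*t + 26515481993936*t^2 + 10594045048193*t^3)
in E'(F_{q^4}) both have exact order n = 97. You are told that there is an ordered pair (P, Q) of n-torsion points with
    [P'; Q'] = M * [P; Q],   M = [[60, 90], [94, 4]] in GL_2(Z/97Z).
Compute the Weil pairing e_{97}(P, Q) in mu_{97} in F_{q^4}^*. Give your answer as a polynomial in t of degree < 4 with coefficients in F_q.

Since e_{97}(P,P)=e_{97}(Q,Q)=1 and e_{97}(Q,P)=e_{97}(P,Q)^{-1}, expanding e_{97}(60*P + 90*Q,94*P + 4*Q) leaves e(P,Q)^det(M).
det M = 60*4 - 90*94 = -8220 = 25 (mod 97); 25^{-1} = 66 (mod 97).
7-bit Miller (1100001) on E'/F_{26981446490371} with a'=11004283205140, b'=24969921620734: accumulate tangent/chord ratios at Q'+S and P'+S'.
e_{97}(P',Q') = 9966652195921 + 5325257069657*t + 12428450987059*t^2 + 5030201922563*t^3.
Finally e_{97}(P,Q) = 9021476546724 + 8056116141515*t + 5699391342009*t^2 + 15639070745979*t^3.

9021476546724 + 8056116141515*t + 5699391342009*t^2 + 15639070745979*t^3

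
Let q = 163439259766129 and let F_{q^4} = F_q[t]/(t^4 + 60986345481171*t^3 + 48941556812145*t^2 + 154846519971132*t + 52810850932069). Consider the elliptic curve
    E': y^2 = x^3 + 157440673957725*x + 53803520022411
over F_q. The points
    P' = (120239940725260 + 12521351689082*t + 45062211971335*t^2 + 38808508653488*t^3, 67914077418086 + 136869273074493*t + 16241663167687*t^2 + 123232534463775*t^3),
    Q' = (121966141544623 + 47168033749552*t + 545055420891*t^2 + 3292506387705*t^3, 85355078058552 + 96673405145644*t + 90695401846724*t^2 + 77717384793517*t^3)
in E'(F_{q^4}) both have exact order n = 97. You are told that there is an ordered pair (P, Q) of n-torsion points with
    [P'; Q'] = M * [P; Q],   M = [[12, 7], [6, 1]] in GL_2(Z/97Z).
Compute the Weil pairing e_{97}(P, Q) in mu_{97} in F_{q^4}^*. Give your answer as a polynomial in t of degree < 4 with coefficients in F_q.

98734658852254 + 28825659533045*t + 79174009276582*t^2 + 16048621313983*t^3

e_{97} is bilinear + alternating on E[97], so e_{97}(12*P + 7*Q, 6*P + 1*Q) = e_{97}(P,Q)^(12*1-7*6).
det(M) mod 97 = 67; its inverse in (Z/97)^* is 42 (check: 67*42 mod 97 = 1).
7-bit Miller (1100001) on E'/F_{163439259766129} with a'=157440673957725, b'=53803520022411: accumulate tangent/chord ratios at Q'+S and P'+S'.
The quotient is 66106023533169 + 128126237496154*t + 134999932414561*t^2 + 44528818804652*t^3.
Hence e(P,Q) = 98734658852254 + 28825659533045*t + 79174009276582*t^2 + 16048621313983*t^3 in F_{163439259766129^4}^*.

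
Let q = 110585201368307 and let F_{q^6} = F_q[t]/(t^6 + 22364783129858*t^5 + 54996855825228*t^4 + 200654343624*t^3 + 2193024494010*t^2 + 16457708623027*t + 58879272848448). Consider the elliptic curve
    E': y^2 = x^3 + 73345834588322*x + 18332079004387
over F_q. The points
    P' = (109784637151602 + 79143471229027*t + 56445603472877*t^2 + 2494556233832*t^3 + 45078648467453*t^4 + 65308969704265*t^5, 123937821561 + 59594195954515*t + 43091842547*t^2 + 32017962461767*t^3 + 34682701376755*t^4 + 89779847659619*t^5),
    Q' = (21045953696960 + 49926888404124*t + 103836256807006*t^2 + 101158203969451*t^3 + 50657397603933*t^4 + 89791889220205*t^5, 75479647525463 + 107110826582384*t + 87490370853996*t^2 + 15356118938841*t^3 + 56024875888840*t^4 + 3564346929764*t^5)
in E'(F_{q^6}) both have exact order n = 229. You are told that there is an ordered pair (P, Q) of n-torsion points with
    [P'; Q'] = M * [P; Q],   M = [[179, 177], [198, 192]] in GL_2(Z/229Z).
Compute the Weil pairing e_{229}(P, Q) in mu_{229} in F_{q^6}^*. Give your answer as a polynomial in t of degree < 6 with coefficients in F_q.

32434036540964 + 68086211296958*t + 91568568565161*t^2 + 11092063028735*t^3 + 13610549134846*t^4 + 6503444665068*t^5

Alternating bilinearity on E[229] (values in mu_{229} in F_{110585201368307^6}) gives e(P',Q') = e(P,Q)^det(M).
179*192 - 177*198 = -678; reduced mod 229: det = 9, inverse 51.
Miller loop for e_{229} over F_{110585201368307^6}: bits of 229 = 11100101; 7 double steps + 4 add steps, l/v at each.
So e_{229}(P',Q') = 62639035201485 + 19262234630908*t + 30330831890302*t^2 + 104517840995251*t^3 + 78473059053452*t^4 + 29963807590438*t^5.
Hence e(P,Q) = 32434036540964 + 68086211296958*t + 91568568565161*t^2 + 11092063028735*t^3 + 13610549134846*t^4 + 6503444665068*t^5 in F_{110585201368307^6}^*.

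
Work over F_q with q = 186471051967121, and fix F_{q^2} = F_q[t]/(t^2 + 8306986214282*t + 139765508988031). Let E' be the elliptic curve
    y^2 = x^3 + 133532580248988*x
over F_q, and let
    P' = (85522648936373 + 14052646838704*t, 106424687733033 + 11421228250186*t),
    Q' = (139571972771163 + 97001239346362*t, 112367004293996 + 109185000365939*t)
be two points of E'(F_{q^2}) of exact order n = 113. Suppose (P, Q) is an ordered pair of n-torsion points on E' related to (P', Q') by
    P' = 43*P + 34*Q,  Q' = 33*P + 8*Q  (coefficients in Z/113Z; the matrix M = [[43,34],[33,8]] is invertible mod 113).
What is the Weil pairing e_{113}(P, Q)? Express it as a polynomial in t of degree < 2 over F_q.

The 113-Weil pairing on E[113] over F_{186471051967121} is alternating-bilinear: e_{113}(P',Q') = e_{113}(P,Q)^det(M).
det M = 43*8 - 34*33 = -778 = 13 (mod 113); 13^{-1} = 87 (mod 113).
n = 113 = (1110001)_2 (7 bits, wt 4); accumulate f_{113,P'}(Q'+S)/f_{113,P'}(S) along the 6-step ladder.
f_P(D_Q)/f_Q(D_P) = 4285364491436 + 158834719796964*t.
Finally e_{113}(P,Q) = 59493544189154 + 79739067781830*t.

59493544189154 + 79739067781830*t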